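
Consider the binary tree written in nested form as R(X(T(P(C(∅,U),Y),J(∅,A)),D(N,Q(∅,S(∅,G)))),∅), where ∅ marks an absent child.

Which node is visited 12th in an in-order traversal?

S

In-order visits the left subtree, then the node, then the right subtree.
At R: go left to X.
  At X: go left to T.
    At T: go left to P.
      At P: go left to C.
        At C: no left child.
        Visit C.
        At C: go right to U.
          U is a leaf — visit U.
      Visit P.
      At P: go right to Y.
        Y is a leaf — visit Y.
    Visit T.
    At T: go right to J.
      At J: no left child.
      Visit J.
      At J: go right to A.
        A is a leaf — visit A.
  Visit X.
  At X: go right to D.
    At D: go left to N.
      N is a leaf — visit N.
    Visit D.
    At D: go right to Q.
      At Q: no left child.
      Visit Q.
      At Q: go right to S.
        At S: no left child.
        Visit S.
        At S: go right to G.
          G is a leaf — visit G.
Visit R.
At R: no right child.
Full in-order sequence: C, U, P, Y, T, J, A, X, N, D, Q, S, G, R.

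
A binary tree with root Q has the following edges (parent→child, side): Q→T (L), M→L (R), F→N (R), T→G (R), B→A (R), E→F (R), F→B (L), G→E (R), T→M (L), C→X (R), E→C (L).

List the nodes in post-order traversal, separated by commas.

L, M, X, C, A, B, N, F, E, G, T, Q

Post-order visits the left subtree, then the right subtree, then the node.
At Q: go left to T.
  At T: go left to M.
    At M: no left child.
    At M: go right to L.
      L is a leaf — visit L.
    Visit M.
  At T: go right to G.
    At G: no left child.
    At G: go right to E.
      At E: go left to C.
        At C: no left child.
        At C: go right to X.
          X is a leaf — visit X.
        Visit C.
      At E: go right to F.
        At F: go left to B.
          At B: no left child.
          At B: go right to A.
            A is a leaf — visit A.
          Visit B.
        At F: go right to N.
          N is a leaf — visit N.
        Visit F.
      Visit E.
    Visit G.
  Visit T.
At Q: no right child.
Visit Q.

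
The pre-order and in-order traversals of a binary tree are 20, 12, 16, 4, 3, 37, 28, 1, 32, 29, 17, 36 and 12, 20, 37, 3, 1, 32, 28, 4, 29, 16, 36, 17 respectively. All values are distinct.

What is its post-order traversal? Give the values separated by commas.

12, 37, 32, 1, 28, 3, 29, 4, 36, 17, 16, 20

The first element of pre-order is the root; it splits in-order into left and right subtrees.
Root 20: left subtree has 1 node {12}, right has 10 {37, 3, 1, 32, 28, 4, 29, 16, 36, 17}.
  Root 16: left subtree has 7 nodes {37, 3, 1, 32, 28, 4, 29}, right has 2 {36, 17}.
    Root 4: left subtree has 5 nodes {37, 3, 1, 32, 28}, right has 1 {29}.
      Root 3: left subtree has 1 node {37}, right has 3 {1, 32, 28}.
        Root 28: left subtree has 2 nodes {1, 32}, right has 0 { }.
          Root 1: left subtree has 0 nodes { }, right has 1 {32}.
    Root 17: left subtree has 1 node {36}, right has 0 { }.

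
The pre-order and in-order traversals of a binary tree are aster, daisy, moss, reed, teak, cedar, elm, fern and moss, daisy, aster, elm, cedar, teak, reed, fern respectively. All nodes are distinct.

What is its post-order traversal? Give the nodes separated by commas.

The first element of pre-order is the root; it splits in-order into left and right subtrees.
Root aster: left subtree has 2 nodes {moss, daisy}, right has 5 {elm, cedar, teak, reed, fern}.
  Root daisy: left subtree has 1 node {moss}, right has 0 { }.
  Root reed: left subtree has 3 nodes {elm, cedar, teak}, right has 1 {fern}.
    Root teak: left subtree has 2 nodes {elm, cedar}, right has 0 { }.
      Root cedar: left subtree has 1 node {elm}, right has 0 { }.

moss, daisy, elm, cedar, teak, fern, reed, aster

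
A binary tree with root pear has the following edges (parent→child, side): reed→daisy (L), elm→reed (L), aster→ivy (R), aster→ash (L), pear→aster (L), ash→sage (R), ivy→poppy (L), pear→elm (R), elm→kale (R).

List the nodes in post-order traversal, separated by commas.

Post-order visits the left subtree, then the right subtree, then the node.
At pear: go left to aster.
  At aster: go left to ash.
    At ash: no left child.
    At ash: go right to sage.
      sage is a leaf — visit sage.
    Visit ash.
  At aster: go right to ivy.
    At ivy: go left to poppy.
      poppy is a leaf — visit poppy.
    At ivy: no right child.
    Visit ivy.
  Visit aster.
At pear: go right to elm.
  At elm: go left to reed.
    At reed: go left to daisy.
      daisy is a leaf — visit daisy.
    At reed: no right child.
    Visit reed.
  At elm: go right to kale.
    kale is a leaf — visit kale.
  Visit elm.
Visit pear.

sage, ash, poppy, ivy, aster, daisy, reed, kale, elm, pear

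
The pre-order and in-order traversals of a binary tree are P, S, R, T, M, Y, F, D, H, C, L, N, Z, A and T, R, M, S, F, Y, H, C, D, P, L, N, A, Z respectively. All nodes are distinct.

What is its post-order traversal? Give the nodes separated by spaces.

T M R F C H D Y S A Z N L P

The first element of pre-order is the root; it splits in-order into left and right subtrees.
Root P: left subtree has 9 nodes {T, R, M, S, F, Y, H, C, D}, right has 4 {L, N, A, Z}.
  Root S: left subtree has 3 nodes {T, R, M}, right has 5 {F, Y, H, C, D}.
    Root R: left subtree has 1 node {T}, right has 1 {M}.
    Root Y: left subtree has 1 node {F}, right has 3 {H, C, D}.
      Root D: left subtree has 2 nodes {H, C}, right has 0 { }.
        Root H: left subtree has 0 nodes { }, right has 1 {C}.
  Root L: left subtree has 0 nodes { }, right has 3 {N, A, Z}.
    Root N: left subtree has 0 nodes { }, right has 2 {A, Z}.
      Root Z: left subtree has 1 node {A}, right has 0 { }.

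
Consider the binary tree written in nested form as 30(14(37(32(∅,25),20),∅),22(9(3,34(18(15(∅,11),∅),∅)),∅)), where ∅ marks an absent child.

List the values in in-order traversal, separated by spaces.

32 25 37 20 14 30 3 9 15 11 18 34 22

In-order visits the left subtree, then the node, then the right subtree.
At 30: go left to 14.
  At 14: go left to 37.
    At 37: go left to 32.
      At 32: no left child.
      Visit 32.
      At 32: go right to 25.
        25 is a leaf — visit 25.
    Visit 37.
    At 37: go right to 20.
      20 is a leaf — visit 20.
  Visit 14.
  At 14: no right child.
Visit 30.
At 30: go right to 22.
  At 22: go left to 9.
    At 9: go left to 3.
      3 is a leaf — visit 3.
    Visit 9.
    At 9: go right to 34.
      At 34: go left to 18.
        At 18: go left to 15.
          At 15: no left child.
          Visit 15.
          At 15: go right to 11.
            11 is a leaf — visit 11.
        Visit 18.
        At 18: no right child.
      Visit 34.
      At 34: no right child.
  Visit 22.
  At 22: no right child.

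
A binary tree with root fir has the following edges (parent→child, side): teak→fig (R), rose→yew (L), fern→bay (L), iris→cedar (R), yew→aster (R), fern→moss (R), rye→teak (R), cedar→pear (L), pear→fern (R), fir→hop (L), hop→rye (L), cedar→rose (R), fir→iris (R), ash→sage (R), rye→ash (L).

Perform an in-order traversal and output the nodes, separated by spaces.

ash sage rye teak fig hop fir iris pear bay fern moss cedar yew aster rose

In-order visits the left subtree, then the node, then the right subtree.
At fir: go left to hop.
  At hop: go left to rye.
    At rye: go left to ash.
      At ash: no left child.
      Visit ash.
      At ash: go right to sage.
        sage is a leaf — visit sage.
    Visit rye.
    At rye: go right to teak.
      At teak: no left child.
      Visit teak.
      At teak: go right to fig.
        fig is a leaf — visit fig.
  Visit hop.
  At hop: no right child.
Visit fir.
At fir: go right to iris.
  At iris: no left child.
  Visit iris.
  At iris: go right to cedar.
    At cedar: go left to pear.
      At pear: no left child.
      Visit pear.
      At pear: go right to fern.
        At fern: go left to bay.
          bay is a leaf — visit bay.
        Visit fern.
        At fern: go right to moss.
          moss is a leaf — visit moss.
    Visit cedar.
    At cedar: go right to rose.
      At rose: go left to yew.
        At yew: no left child.
        Visit yew.
        At yew: go right to aster.
          aster is a leaf — visit aster.
      Visit rose.
      At rose: no right child.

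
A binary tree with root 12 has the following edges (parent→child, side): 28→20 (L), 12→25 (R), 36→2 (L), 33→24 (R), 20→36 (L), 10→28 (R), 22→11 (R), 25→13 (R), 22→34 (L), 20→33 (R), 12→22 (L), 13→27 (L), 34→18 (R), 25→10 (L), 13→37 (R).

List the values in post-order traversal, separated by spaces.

Post-order visits the left subtree, then the right subtree, then the node.
At 12: go left to 22.
  At 22: go left to 34.
    At 34: no left child.
    At 34: go right to 18.
      18 is a leaf — visit 18.
    Visit 34.
  At 22: go right to 11.
    11 is a leaf — visit 11.
  Visit 22.
At 12: go right to 25.
  At 25: go left to 10.
    At 10: no left child.
    At 10: go right to 28.
      At 28: go left to 20.
        At 20: go left to 36.
          At 36: go left to 2.
            2 is a leaf — visit 2.
          At 36: no right child.
          Visit 36.
        At 20: go right to 33.
          At 33: no left child.
          At 33: go right to 24.
            24 is a leaf — visit 24.
          Visit 33.
        Visit 20.
      At 28: no right child.
      Visit 28.
    Visit 10.
  At 25: go right to 13.
    At 13: go left to 27.
      27 is a leaf — visit 27.
    At 13: go right to 37.
      37 is a leaf — visit 37.
    Visit 13.
  Visit 25.
Visit 12.

18 34 11 22 2 36 24 33 20 28 10 27 37 13 25 12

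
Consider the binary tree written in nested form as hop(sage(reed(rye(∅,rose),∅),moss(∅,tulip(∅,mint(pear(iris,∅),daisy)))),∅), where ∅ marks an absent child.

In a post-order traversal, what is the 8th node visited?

Post-order visits the left subtree, then the right subtree, then the node.
At hop: go left to sage.
  At sage: go left to reed.
    At reed: go left to rye.
      At rye: no left child.
      At rye: go right to rose.
        rose is a leaf — visit rose.
      Visit rye.
    At reed: no right child.
    Visit reed.
  At sage: go right to moss.
    At moss: no left child.
    At moss: go right to tulip.
      At tulip: no left child.
      At tulip: go right to mint.
        At mint: go left to pear.
          At pear: go left to iris.
            iris is a leaf — visit iris.
          At pear: no right child.
          Visit pear.
        At mint: go right to daisy.
          daisy is a leaf — visit daisy.
        Visit mint.
      Visit tulip.
    Visit moss.
  Visit sage.
At hop: no right child.
Visit hop.
Full post-order sequence: rose, rye, reed, iris, pear, daisy, mint, tulip, moss, sage, hop.

tulip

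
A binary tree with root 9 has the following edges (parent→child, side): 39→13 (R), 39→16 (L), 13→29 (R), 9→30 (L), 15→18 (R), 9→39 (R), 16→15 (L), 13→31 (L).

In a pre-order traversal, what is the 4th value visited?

Pre-order visits the node, then its left subtree, then its right subtree.
Visit 9.
At 9: go left to 30.
  30 is a leaf — visit 30.
At 9: go right to 39.
  Visit 39.
  At 39: go left to 16.
    Visit 16.
    At 16: go left to 15.
      Visit 15.
      At 15: no left child.
      At 15: go right to 18.
        18 is a leaf — visit 18.
    At 16: no right child.
  At 39: go right to 13.
    Visit 13.
    At 13: go left to 31.
      31 is a leaf — visit 31.
    At 13: go right to 29.
      29 is a leaf — visit 29.
Full pre-order sequence: 9, 30, 39, 16, 15, 18, 13, 31, 29.

16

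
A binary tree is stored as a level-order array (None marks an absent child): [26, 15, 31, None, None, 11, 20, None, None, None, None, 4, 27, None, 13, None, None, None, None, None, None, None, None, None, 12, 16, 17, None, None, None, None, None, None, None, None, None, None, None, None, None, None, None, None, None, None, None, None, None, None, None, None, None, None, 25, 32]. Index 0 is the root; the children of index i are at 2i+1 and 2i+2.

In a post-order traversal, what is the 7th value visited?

17

Post-order visits the left subtree, then the right subtree, then the node.
At 26: go left to 15.
  15 is a leaf — visit 15.
At 26: go right to 31.
  At 31: go left to 11.
    At 11: go left to 4.
      At 4: no left child.
      At 4: go right to 12.
        12 is a leaf — visit 12.
      Visit 4.
    At 11: go right to 27.
      At 27: go left to 16.
        16 is a leaf — visit 16.
      At 27: go right to 17.
        At 17: go left to 25.
          25 is a leaf — visit 25.
        At 17: go right to 32.
          32 is a leaf — visit 32.
        Visit 17.
      Visit 27.
    Visit 11.
  At 31: go right to 20.
    At 20: no left child.
    At 20: go right to 13.
      13 is a leaf — visit 13.
    Visit 20.
  Visit 31.
Visit 26.
Full post-order sequence: 15, 12, 4, 16, 25, 32, 17, 27, 11, 13, 20, 31, 26.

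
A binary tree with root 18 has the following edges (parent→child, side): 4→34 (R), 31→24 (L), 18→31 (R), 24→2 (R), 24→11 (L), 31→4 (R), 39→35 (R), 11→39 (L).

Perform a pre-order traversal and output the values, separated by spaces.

18 31 24 11 39 35 2 4 34

Pre-order visits the node, then its left subtree, then its right subtree.
Visit 18.
At 18: no left child.
At 18: go right to 31.
  Visit 31.
  At 31: go left to 24.
    Visit 24.
    At 24: go left to 11.
      Visit 11.
      At 11: go left to 39.
        Visit 39.
        At 39: no left child.
        At 39: go right to 35.
          35 is a leaf — visit 35.
      At 11: no right child.
    At 24: go right to 2.
      2 is a leaf — visit 2.
  At 31: go right to 4.
    Visit 4.
    At 4: no left child.
    At 4: go right to 34.
      34 is a leaf — visit 34.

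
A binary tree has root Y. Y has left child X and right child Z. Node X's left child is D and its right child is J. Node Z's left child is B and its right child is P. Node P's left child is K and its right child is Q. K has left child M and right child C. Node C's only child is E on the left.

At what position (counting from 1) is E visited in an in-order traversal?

9

In-order visits the left subtree, then the node, then the right subtree.
At Y: go left to X.
  At X: go left to D.
    D is a leaf — visit D.
  Visit X.
  At X: go right to J.
    J is a leaf — visit J.
Visit Y.
At Y: go right to Z.
  At Z: go left to B.
    B is a leaf — visit B.
  Visit Z.
  At Z: go right to P.
    At P: go left to K.
      At K: go left to M.
        M is a leaf — visit M.
      Visit K.
      At K: go right to C.
        At C: go left to E.
          E is a leaf — visit E.
        Visit C.
        At C: no right child.
    Visit P.
    At P: go right to Q.
      Q is a leaf — visit Q.
Full in-order sequence: D, X, J, Y, B, Z, M, K, E, C, P, Q.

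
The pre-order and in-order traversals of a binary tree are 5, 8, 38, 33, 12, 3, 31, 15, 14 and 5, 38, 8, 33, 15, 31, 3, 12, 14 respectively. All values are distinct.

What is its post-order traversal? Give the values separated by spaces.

The first element of pre-order is the root; it splits in-order into left and right subtrees.
Root 5: left subtree has 0 nodes { }, right has 8 {38, 8, 33, 15, 31, 3, 12, 14}.
  Root 8: left subtree has 1 node {38}, right has 6 {33, 15, 31, 3, 12, 14}.
    Root 33: left subtree has 0 nodes { }, right has 5 {15, 31, 3, 12, 14}.
      Root 12: left subtree has 3 nodes {15, 31, 3}, right has 1 {14}.
        Root 3: left subtree has 2 nodes {15, 31}, right has 0 { }.
          Root 31: left subtree has 1 node {15}, right has 0 { }.

38 15 31 3 14 12 33 8 5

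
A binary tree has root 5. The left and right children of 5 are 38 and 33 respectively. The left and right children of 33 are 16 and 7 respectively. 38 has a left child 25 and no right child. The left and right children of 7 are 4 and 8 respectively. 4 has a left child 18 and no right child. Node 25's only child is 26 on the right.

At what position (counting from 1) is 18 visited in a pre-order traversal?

9

Pre-order visits the node, then its left subtree, then its right subtree.
Visit 5.
At 5: go left to 38.
  Visit 38.
  At 38: go left to 25.
    Visit 25.
    At 25: no left child.
    At 25: go right to 26.
      26 is a leaf — visit 26.
  At 38: no right child.
At 5: go right to 33.
  Visit 33.
  At 33: go left to 16.
    16 is a leaf — visit 16.
  At 33: go right to 7.
    Visit 7.
    At 7: go left to 4.
      Visit 4.
      At 4: go left to 18.
        18 is a leaf — visit 18.
      At 4: no right child.
    At 7: go right to 8.
      8 is a leaf — visit 8.
Full pre-order sequence: 5, 38, 25, 26, 33, 16, 7, 4, 18, 8.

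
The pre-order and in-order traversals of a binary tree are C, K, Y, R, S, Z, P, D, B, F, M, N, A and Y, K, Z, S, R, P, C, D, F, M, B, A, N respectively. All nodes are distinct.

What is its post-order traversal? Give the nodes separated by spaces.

The first element of pre-order is the root; it splits in-order into left and right subtrees.
Root C: left subtree has 6 nodes {Y, K, Z, S, R, P}, right has 6 {D, F, M, B, A, N}.
  Root K: left subtree has 1 node {Y}, right has 4 {Z, S, R, P}.
    Root R: left subtree has 2 nodes {Z, S}, right has 1 {P}.
      Root S: left subtree has 1 node {Z}, right has 0 { }.
  Root D: left subtree has 0 nodes { }, right has 5 {F, M, B, A, N}.
    Root B: left subtree has 2 nodes {F, M}, right has 2 {A, N}.
      Root F: left subtree has 0 nodes { }, right has 1 {M}.
      Root N: left subtree has 1 node {A}, right has 0 { }.

Y Z S P R K M F A N B D C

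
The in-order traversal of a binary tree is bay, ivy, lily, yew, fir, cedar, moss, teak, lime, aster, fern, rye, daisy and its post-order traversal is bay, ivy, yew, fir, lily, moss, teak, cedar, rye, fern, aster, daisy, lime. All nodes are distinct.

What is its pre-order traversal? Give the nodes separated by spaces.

lime cedar lily ivy bay fir yew teak moss daisy aster fern rye

The last element of post-order is the root; it splits in-order into left and right subtrees.
Root lime: left subtree has 8 nodes {bay, ivy, lily, yew, fir, cedar, moss, teak}, right has 4 {aster, fern, rye, daisy}.
  Root cedar: left subtree has 5 nodes {bay, ivy, lily, yew, fir}, right has 2 {moss, teak}.
    Root lily: left subtree has 2 nodes {bay, ivy}, right has 2 {yew, fir}.
      Root ivy: left subtree has 1 node {bay}, right has 0 { }.
      Root fir: left subtree has 1 node {yew}, right has 0 { }.
    Root teak: left subtree has 1 node {moss}, right has 0 { }.
  Root daisy: left subtree has 3 nodes {aster, fern, rye}, right has 0 { }.
    Root aster: left subtree has 0 nodes { }, right has 2 {fern, rye}.
      Root fern: left subtree has 0 nodes { }, right has 1 {rye}.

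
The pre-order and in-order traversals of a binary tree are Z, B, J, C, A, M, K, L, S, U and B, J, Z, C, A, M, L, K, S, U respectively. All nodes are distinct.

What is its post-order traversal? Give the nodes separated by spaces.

J B L U S K M A C Z

The first element of pre-order is the root; it splits in-order into left and right subtrees.
Root Z: left subtree has 2 nodes {B, J}, right has 7 {C, A, M, L, K, S, U}.
  Root B: left subtree has 0 nodes { }, right has 1 {J}.
  Root C: left subtree has 0 nodes { }, right has 6 {A, M, L, K, S, U}.
    Root A: left subtree has 0 nodes { }, right has 5 {M, L, K, S, U}.
      Root M: left subtree has 0 nodes { }, right has 4 {L, K, S, U}.
        Root K: left subtree has 1 node {L}, right has 2 {S, U}.
          Root S: left subtree has 0 nodes { }, right has 1 {U}.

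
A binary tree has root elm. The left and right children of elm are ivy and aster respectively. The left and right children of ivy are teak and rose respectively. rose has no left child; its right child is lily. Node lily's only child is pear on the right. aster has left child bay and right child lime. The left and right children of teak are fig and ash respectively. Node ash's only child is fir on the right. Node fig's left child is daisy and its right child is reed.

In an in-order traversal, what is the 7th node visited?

In-order visits the left subtree, then the node, then the right subtree.
At elm: go left to ivy.
  At ivy: go left to teak.
    At teak: go left to fig.
      At fig: go left to daisy.
        daisy is a leaf — visit daisy.
      Visit fig.
      At fig: go right to reed.
        reed is a leaf — visit reed.
    Visit teak.
    At teak: go right to ash.
      At ash: no left child.
      Visit ash.
      At ash: go right to fir.
        fir is a leaf — visit fir.
  Visit ivy.
  At ivy: go right to rose.
    At rose: no left child.
    Visit rose.
    At rose: go right to lily.
      At lily: no left child.
      Visit lily.
      At lily: go right to pear.
        pear is a leaf — visit pear.
Visit elm.
At elm: go right to aster.
  At aster: go left to bay.
    bay is a leaf — visit bay.
  Visit aster.
  At aster: go right to lime.
    lime is a leaf — visit lime.
Full in-order sequence: daisy, fig, reed, teak, ash, fir, ivy, rose, lily, pear, elm, bay, aster, lime.

ivy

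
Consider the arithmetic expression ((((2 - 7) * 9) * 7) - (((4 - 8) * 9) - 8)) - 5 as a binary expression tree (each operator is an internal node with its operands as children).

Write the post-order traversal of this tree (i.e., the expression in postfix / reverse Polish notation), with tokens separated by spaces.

Post-order on an expression tree gives postfix notation: for each operator, emit left operand, right operand, then the operator.

2 7 - 9 * 7 * 4 8 - 9 * 8 - - 5 -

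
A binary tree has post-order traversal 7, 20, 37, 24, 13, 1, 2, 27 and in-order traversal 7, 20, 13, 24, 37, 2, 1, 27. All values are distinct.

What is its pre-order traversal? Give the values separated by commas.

27, 2, 13, 20, 7, 24, 37, 1

The last element of post-order is the root; it splits in-order into left and right subtrees.
Root 27: left subtree has 7 nodes {7, 20, 13, 24, 37, 2, 1}, right has 0 { }.
  Root 2: left subtree has 5 nodes {7, 20, 13, 24, 37}, right has 1 {1}.
    Root 13: left subtree has 2 nodes {7, 20}, right has 2 {24, 37}.
      Root 20: left subtree has 1 node {7}, right has 0 { }.
      Root 24: left subtree has 0 nodes { }, right has 1 {37}.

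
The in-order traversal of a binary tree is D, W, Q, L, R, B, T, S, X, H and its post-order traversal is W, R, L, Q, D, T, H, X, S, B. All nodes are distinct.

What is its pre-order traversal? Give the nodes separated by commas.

The last element of post-order is the root; it splits in-order into left and right subtrees.
Root B: left subtree has 5 nodes {D, W, Q, L, R}, right has 4 {T, S, X, H}.
  Root D: left subtree has 0 nodes { }, right has 4 {W, Q, L, R}.
    Root Q: left subtree has 1 node {W}, right has 2 {L, R}.
      Root L: left subtree has 0 nodes { }, right has 1 {R}.
  Root S: left subtree has 1 node {T}, right has 2 {X, H}.
    Root X: left subtree has 0 nodes { }, right has 1 {H}.

B, D, Q, W, L, R, S, T, X, H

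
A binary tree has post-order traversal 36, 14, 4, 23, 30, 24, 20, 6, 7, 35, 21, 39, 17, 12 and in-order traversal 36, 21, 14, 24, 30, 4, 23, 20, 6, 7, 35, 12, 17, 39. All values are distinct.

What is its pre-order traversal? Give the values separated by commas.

12, 21, 36, 35, 7, 6, 20, 24, 14, 30, 23, 4, 17, 39

The last element of post-order is the root; it splits in-order into left and right subtrees.
Root 12: left subtree has 11 nodes {36, 21, 14, 24, 30, 4, 23, 20, 6, 7, 35}, right has 2 {17, 39}.
  Root 21: left subtree has 1 node {36}, right has 9 {14, 24, 30, 4, 23, 20, 6, 7, 35}.
    Root 35: left subtree has 8 nodes {14, 24, 30, 4, 23, 20, 6, 7}, right has 0 { }.
      Root 7: left subtree has 7 nodes {14, 24, 30, 4, 23, 20, 6}, right has 0 { }.
        Root 6: left subtree has 6 nodes {14, 24, 30, 4, 23, 20}, right has 0 { }.
          Root 20: left subtree has 5 nodes {14, 24, 30, 4, 23}, right has 0 { }.
            Root 24: left subtree has 1 node {14}, right has 3 {30, 4, 23}.
              Root 30: left subtree has 0 nodes { }, right has 2 {4, 23}.
                Root 23: left subtree has 1 node {4}, right has 0 { }.
  Root 17: left subtree has 0 nodes { }, right has 1 {39}.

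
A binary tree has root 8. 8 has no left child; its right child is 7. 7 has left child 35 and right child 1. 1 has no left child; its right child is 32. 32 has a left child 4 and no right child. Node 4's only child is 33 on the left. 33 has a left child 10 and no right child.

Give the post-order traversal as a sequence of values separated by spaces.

Post-order visits the left subtree, then the right subtree, then the node.
At 8: no left child.
At 8: go right to 7.
  At 7: go left to 35.
    35 is a leaf — visit 35.
  At 7: go right to 1.
    At 1: no left child.
    At 1: go right to 32.
      At 32: go left to 4.
        At 4: go left to 33.
          At 33: go left to 10.
            10 is a leaf — visit 10.
          At 33: no right child.
          Visit 33.
        At 4: no right child.
        Visit 4.
      At 32: no right child.
      Visit 32.
    Visit 1.
  Visit 7.
Visit 8.

35 10 33 4 32 1 7 8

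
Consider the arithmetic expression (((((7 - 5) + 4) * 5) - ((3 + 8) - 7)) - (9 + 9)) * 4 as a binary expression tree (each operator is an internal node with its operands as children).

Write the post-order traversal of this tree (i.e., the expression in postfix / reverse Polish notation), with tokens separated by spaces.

Post-order on an expression tree gives postfix notation: for each operator, emit left operand, right operand, then the operator.

7 5 - 4 + 5 * 3 8 + 7 - - 9 9 + - 4 *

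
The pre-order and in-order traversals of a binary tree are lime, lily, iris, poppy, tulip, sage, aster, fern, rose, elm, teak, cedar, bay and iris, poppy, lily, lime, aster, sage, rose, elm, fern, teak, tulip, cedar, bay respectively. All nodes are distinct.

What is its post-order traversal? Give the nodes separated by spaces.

The first element of pre-order is the root; it splits in-order into left and right subtrees.
Root lime: left subtree has 3 nodes {iris, poppy, lily}, right has 9 {aster, sage, rose, elm, fern, teak, tulip, cedar, bay}.
  Root lily: left subtree has 2 nodes {iris, poppy}, right has 0 { }.
    Root iris: left subtree has 0 nodes { }, right has 1 {poppy}.
  Root tulip: left subtree has 6 nodes {aster, sage, rose, elm, fern, teak}, right has 2 {cedar, bay}.
    Root sage: left subtree has 1 node {aster}, right has 4 {rose, elm, fern, teak}.
      Root fern: left subtree has 2 nodes {rose, elm}, right has 1 {teak}.
        Root rose: left subtree has 0 nodes { }, right has 1 {elm}.
    Root cedar: left subtree has 0 nodes { }, right has 1 {bay}.

poppy iris lily aster elm rose teak fern sage bay cedar tulip lime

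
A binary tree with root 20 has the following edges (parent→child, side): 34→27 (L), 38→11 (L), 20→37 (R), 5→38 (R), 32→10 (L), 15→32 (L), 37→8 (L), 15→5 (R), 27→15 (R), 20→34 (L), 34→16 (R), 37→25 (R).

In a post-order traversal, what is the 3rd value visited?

Post-order visits the left subtree, then the right subtree, then the node.
At 20: go left to 34.
  At 34: go left to 27.
    At 27: no left child.
    At 27: go right to 15.
      At 15: go left to 32.
        At 32: go left to 10.
          10 is a leaf — visit 10.
        At 32: no right child.
        Visit 32.
      At 15: go right to 5.
        At 5: no left child.
        At 5: go right to 38.
          At 38: go left to 11.
            11 is a leaf — visit 11.
          At 38: no right child.
          Visit 38.
        Visit 5.
      Visit 15.
    Visit 27.
  At 34: go right to 16.
    16 is a leaf — visit 16.
  Visit 34.
At 20: go right to 37.
  At 37: go left to 8.
    8 is a leaf — visit 8.
  At 37: go right to 25.
    25 is a leaf — visit 25.
  Visit 37.
Visit 20.
Full post-order sequence: 10, 32, 11, 38, 5, 15, 27, 16, 34, 8, 25, 37, 20.

11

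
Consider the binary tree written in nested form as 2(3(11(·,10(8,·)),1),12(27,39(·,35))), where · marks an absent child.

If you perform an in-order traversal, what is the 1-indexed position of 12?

8

In-order visits the left subtree, then the node, then the right subtree.
At 2: go left to 3.
  At 3: go left to 11.
    At 11: no left child.
    Visit 11.
    At 11: go right to 10.
      At 10: go left to 8.
        8 is a leaf — visit 8.
      Visit 10.
      At 10: no right child.
  Visit 3.
  At 3: go right to 1.
    1 is a leaf — visit 1.
Visit 2.
At 2: go right to 12.
  At 12: go left to 27.
    27 is a leaf — visit 27.
  Visit 12.
  At 12: go right to 39.
    At 39: no left child.
    Visit 39.
    At 39: go right to 35.
      35 is a leaf — visit 35.
Full in-order sequence: 11, 8, 10, 3, 1, 2, 27, 12, 39, 35.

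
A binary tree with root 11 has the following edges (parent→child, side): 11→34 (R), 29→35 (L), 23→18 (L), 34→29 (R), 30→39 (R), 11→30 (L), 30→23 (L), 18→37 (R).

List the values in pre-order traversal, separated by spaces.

11 30 23 18 37 39 34 29 35

Pre-order visits the node, then its left subtree, then its right subtree.
Visit 11.
At 11: go left to 30.
  Visit 30.
  At 30: go left to 23.
    Visit 23.
    At 23: go left to 18.
      Visit 18.
      At 18: no left child.
      At 18: go right to 37.
        37 is a leaf — visit 37.
    At 23: no right child.
  At 30: go right to 39.
    39 is a leaf — visit 39.
At 11: go right to 34.
  Visit 34.
  At 34: no left child.
  At 34: go right to 29.
    Visit 29.
    At 29: go left to 35.
      35 is a leaf — visit 35.
    At 29: no right child.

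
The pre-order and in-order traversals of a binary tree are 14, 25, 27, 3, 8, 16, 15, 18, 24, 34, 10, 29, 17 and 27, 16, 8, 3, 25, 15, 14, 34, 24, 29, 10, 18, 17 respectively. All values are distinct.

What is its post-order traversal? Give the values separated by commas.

16, 8, 3, 27, 15, 25, 34, 29, 10, 24, 17, 18, 14

The first element of pre-order is the root; it splits in-order into left and right subtrees.
Root 14: left subtree has 6 nodes {27, 16, 8, 3, 25, 15}, right has 6 {34, 24, 29, 10, 18, 17}.
  Root 25: left subtree has 4 nodes {27, 16, 8, 3}, right has 1 {15}.
    Root 27: left subtree has 0 nodes { }, right has 3 {16, 8, 3}.
      Root 3: left subtree has 2 nodes {16, 8}, right has 0 { }.
        Root 8: left subtree has 1 node {16}, right has 0 { }.
  Root 18: left subtree has 4 nodes {34, 24, 29, 10}, right has 1 {17}.
    Root 24: left subtree has 1 node {34}, right has 2 {29, 10}.
      Root 10: left subtree has 1 node {29}, right has 0 { }.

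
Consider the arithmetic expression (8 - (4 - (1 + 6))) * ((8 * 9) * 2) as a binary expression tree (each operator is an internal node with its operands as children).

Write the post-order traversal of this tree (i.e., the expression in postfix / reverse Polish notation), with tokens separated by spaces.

Post-order on an expression tree gives postfix notation: for each operator, emit left operand, right operand, then the operator.

8 4 1 6 + - - 8 9 * 2 * *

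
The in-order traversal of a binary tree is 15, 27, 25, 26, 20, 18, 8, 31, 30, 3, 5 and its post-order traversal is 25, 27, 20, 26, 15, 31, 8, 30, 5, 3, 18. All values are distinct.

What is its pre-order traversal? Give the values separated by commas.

The last element of post-order is the root; it splits in-order into left and right subtrees.
Root 18: left subtree has 5 nodes {15, 27, 25, 26, 20}, right has 5 {8, 31, 30, 3, 5}.
  Root 15: left subtree has 0 nodes { }, right has 4 {27, 25, 26, 20}.
    Root 26: left subtree has 2 nodes {27, 25}, right has 1 {20}.
      Root 27: left subtree has 0 nodes { }, right has 1 {25}.
  Root 3: left subtree has 3 nodes {8, 31, 30}, right has 1 {5}.
    Root 30: left subtree has 2 nodes {8, 31}, right has 0 { }.
      Root 8: left subtree has 0 nodes { }, right has 1 {31}.

18, 15, 26, 27, 25, 20, 3, 30, 8, 31, 5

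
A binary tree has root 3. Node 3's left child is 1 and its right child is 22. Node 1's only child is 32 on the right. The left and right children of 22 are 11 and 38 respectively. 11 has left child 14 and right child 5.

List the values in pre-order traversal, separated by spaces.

3 1 32 22 11 14 5 38

Pre-order visits the node, then its left subtree, then its right subtree.
Visit 3.
At 3: go left to 1.
  Visit 1.
  At 1: no left child.
  At 1: go right to 32.
    32 is a leaf — visit 32.
At 3: go right to 22.
  Visit 22.
  At 22: go left to 11.
    Visit 11.
    At 11: go left to 14.
      14 is a leaf — visit 14.
    At 11: go right to 5.
      5 is a leaf — visit 5.
  At 22: go right to 38.
    38 is a leaf — visit 38.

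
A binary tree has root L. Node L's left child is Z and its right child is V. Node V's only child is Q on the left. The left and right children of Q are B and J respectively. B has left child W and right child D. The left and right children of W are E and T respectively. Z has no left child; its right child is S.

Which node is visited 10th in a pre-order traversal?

D

Pre-order visits the node, then its left subtree, then its right subtree.
Visit L.
At L: go left to Z.
  Visit Z.
  At Z: no left child.
  At Z: go right to S.
    S is a leaf — visit S.
At L: go right to V.
  Visit V.
  At V: go left to Q.
    Visit Q.
    At Q: go left to B.
      Visit B.
      At B: go left to W.
        Visit W.
        At W: go left to E.
          E is a leaf — visit E.
        At W: go right to T.
          T is a leaf — visit T.
      At B: go right to D.
        D is a leaf — visit D.
    At Q: go right to J.
      J is a leaf — visit J.
  At V: no right child.
Full pre-order sequence: L, Z, S, V, Q, B, W, E, T, D, J.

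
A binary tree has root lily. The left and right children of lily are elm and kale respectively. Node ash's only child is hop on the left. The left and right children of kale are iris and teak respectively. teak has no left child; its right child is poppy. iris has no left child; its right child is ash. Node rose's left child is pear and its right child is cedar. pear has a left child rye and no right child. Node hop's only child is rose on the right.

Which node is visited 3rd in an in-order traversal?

iris

In-order visits the left subtree, then the node, then the right subtree.
At lily: go left to elm.
  elm is a leaf — visit elm.
Visit lily.
At lily: go right to kale.
  At kale: go left to iris.
    At iris: no left child.
    Visit iris.
    At iris: go right to ash.
      At ash: go left to hop.
        At hop: no left child.
        Visit hop.
        At hop: go right to rose.
          At rose: go left to pear.
            At pear: go left to rye.
              rye is a leaf — visit rye.
            Visit pear.
            At pear: no right child.
          Visit rose.
          At rose: go right to cedar.
            cedar is a leaf — visit cedar.
      Visit ash.
      At ash: no right child.
  Visit kale.
  At kale: go right to teak.
    At teak: no left child.
    Visit teak.
    At teak: go right to poppy.
      poppy is a leaf — visit poppy.
Full in-order sequence: elm, lily, iris, hop, rye, pear, rose, cedar, ash, kale, teak, poppy.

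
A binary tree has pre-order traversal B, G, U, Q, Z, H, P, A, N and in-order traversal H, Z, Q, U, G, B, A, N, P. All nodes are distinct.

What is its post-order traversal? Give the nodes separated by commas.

H, Z, Q, U, G, N, A, P, B

The first element of pre-order is the root; it splits in-order into left and right subtrees.
Root B: left subtree has 5 nodes {H, Z, Q, U, G}, right has 3 {A, N, P}.
  Root G: left subtree has 4 nodes {H, Z, Q, U}, right has 0 { }.
    Root U: left subtree has 3 nodes {H, Z, Q}, right has 0 { }.
      Root Q: left subtree has 2 nodes {H, Z}, right has 0 { }.
        Root Z: left subtree has 1 node {H}, right has 0 { }.
  Root P: left subtree has 2 nodes {A, N}, right has 0 { }.
    Root A: left subtree has 0 nodes { }, right has 1 {N}.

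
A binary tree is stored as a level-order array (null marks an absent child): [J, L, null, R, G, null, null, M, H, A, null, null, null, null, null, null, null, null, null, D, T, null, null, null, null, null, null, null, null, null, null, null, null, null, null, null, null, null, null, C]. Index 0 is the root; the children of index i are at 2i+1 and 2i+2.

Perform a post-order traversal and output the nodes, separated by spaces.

M H R C D T A G L J

Post-order visits the left subtree, then the right subtree, then the node.
At J: go left to L.
  At L: go left to R.
    At R: go left to M.
      M is a leaf — visit M.
    At R: go right to H.
      H is a leaf — visit H.
    Visit R.
  At L: go right to G.
    At G: go left to A.
      At A: go left to D.
        At D: go left to C.
          C is a leaf — visit C.
        At D: no right child.
        Visit D.
      At A: go right to T.
        T is a leaf — visit T.
      Visit A.
    At G: no right child.
    Visit G.
  Visit L.
At J: no right child.
Visit J.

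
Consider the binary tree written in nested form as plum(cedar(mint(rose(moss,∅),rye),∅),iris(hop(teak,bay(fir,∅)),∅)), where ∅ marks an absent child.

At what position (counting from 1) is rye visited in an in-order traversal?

4

In-order visits the left subtree, then the node, then the right subtree.
At plum: go left to cedar.
  At cedar: go left to mint.
    At mint: go left to rose.
      At rose: go left to moss.
        moss is a leaf — visit moss.
      Visit rose.
      At rose: no right child.
    Visit mint.
    At mint: go right to rye.
      rye is a leaf — visit rye.
  Visit cedar.
  At cedar: no right child.
Visit plum.
At plum: go right to iris.
  At iris: go left to hop.
    At hop: go left to teak.
      teak is a leaf — visit teak.
    Visit hop.
    At hop: go right to bay.
      At bay: go left to fir.
        fir is a leaf — visit fir.
      Visit bay.
      At bay: no right child.
  Visit iris.
  At iris: no right child.
Full in-order sequence: moss, rose, mint, rye, cedar, plum, teak, hop, fir, bay, iris.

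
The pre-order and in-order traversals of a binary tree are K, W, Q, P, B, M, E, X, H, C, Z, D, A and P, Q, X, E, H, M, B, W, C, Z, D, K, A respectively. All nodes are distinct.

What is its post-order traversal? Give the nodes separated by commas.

P, X, H, E, M, B, Q, D, Z, C, W, A, K

The first element of pre-order is the root; it splits in-order into left and right subtrees.
Root K: left subtree has 11 nodes {P, Q, X, E, H, M, B, W, C, Z, D}, right has 1 {A}.
  Root W: left subtree has 7 nodes {P, Q, X, E, H, M, B}, right has 3 {C, Z, D}.
    Root Q: left subtree has 1 node {P}, right has 5 {X, E, H, M, B}.
      Root B: left subtree has 4 nodes {X, E, H, M}, right has 0 { }.
        Root M: left subtree has 3 nodes {X, E, H}, right has 0 { }.
          Root E: left subtree has 1 node {X}, right has 1 {H}.
    Root C: left subtree has 0 nodes { }, right has 2 {Z, D}.
      Root Z: left subtree has 0 nodes { }, right has 1 {D}.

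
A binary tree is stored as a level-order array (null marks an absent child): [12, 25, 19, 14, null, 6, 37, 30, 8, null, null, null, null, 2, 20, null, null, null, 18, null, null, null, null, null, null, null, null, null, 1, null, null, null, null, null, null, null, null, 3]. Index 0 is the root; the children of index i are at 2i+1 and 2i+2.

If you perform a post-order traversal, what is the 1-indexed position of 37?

Post-order visits the left subtree, then the right subtree, then the node.
At 12: go left to 25.
  At 25: go left to 14.
    At 14: go left to 30.
      30 is a leaf — visit 30.
    At 14: go right to 8.
      At 8: no left child.
      At 8: go right to 18.
        At 18: go left to 3.
          3 is a leaf — visit 3.
        At 18: no right child.
        Visit 18.
      Visit 8.
    Visit 14.
  At 25: no right child.
  Visit 25.
At 12: go right to 19.
  At 19: go left to 6.
    6 is a leaf — visit 6.
  At 19: go right to 37.
    At 37: go left to 2.
      At 2: no left child.
      At 2: go right to 1.
        1 is a leaf — visit 1.
      Visit 2.
    At 37: go right to 20.
      20 is a leaf — visit 20.
    Visit 37.
  Visit 19.
Visit 12.
Full post-order sequence: 30, 3, 18, 8, 14, 25, 6, 1, 2, 20, 37, 19, 12.

11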